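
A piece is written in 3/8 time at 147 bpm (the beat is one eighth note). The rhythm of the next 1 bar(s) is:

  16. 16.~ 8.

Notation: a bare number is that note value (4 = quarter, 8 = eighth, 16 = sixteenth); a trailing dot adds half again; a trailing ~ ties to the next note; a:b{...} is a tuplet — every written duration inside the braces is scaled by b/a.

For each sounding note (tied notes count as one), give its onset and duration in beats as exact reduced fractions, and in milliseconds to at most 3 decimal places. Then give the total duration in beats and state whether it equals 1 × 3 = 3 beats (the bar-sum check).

1) 0.0ms=0b +306.122ms=3/4b
2) 306.122ms=3/4b +918.367ms=9/4b
Σ=3b of 3 (147bpm 3/8) — PASS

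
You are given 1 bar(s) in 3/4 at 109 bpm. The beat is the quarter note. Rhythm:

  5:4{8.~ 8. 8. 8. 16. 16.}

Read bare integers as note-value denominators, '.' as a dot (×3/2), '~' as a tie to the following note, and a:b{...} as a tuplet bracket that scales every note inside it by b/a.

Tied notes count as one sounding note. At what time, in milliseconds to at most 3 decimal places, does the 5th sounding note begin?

1. 0.0ms @ 0 + 660.55ms (6/5)
2. 660.55ms @ 6/5 + 330.275ms (3/5)
3. 990.826ms @ 9/5 + 330.275ms (3/5)
4. 1321.101ms @ 12/5 + 165.138ms (3/10)
5. 1486.239ms @ 27/10 + 165.138ms (3/10)

note 5 onset = 27/10b = 1486.239ms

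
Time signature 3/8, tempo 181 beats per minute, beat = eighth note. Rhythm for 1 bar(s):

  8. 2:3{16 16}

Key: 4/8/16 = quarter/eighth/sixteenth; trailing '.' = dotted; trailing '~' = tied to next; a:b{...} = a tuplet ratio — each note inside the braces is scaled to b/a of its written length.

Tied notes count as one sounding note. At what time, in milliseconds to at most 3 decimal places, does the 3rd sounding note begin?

note 3 onset = 9/4b = 745.856ms

1. 0.0ms @ 0 + 497.238ms (3/2)
2. 497.238ms @ 3/2 + 248.619ms (3/4)
3. 745.856ms @ 9/4 + 248.619ms (3/4)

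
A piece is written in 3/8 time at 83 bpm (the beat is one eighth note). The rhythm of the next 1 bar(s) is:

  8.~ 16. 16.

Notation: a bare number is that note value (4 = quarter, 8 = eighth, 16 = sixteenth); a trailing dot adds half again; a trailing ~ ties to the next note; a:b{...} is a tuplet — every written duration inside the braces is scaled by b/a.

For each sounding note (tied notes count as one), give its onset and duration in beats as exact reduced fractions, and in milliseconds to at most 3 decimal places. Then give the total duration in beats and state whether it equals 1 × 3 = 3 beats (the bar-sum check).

1) 0.0ms=0b +1626.506ms=9/4b
2) 1626.506ms=9/4b +542.169ms=3/4b
Σ=3b of 3 (83bpm 3/8) — PASS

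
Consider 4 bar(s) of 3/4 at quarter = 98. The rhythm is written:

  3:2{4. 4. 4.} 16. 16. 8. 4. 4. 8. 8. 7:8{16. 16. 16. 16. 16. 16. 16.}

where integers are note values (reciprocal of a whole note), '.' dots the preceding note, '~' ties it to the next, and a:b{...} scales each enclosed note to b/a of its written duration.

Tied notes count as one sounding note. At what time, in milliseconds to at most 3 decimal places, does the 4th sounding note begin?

1. 0.0ms @ 0 + 612.245ms (1)
2. 612.245ms @ 1 + 612.245ms (1)
3. 1224.49ms @ 2 + 612.245ms (1)
4. 1836.735ms @ 3 + 229.592ms (3/8)
5. 2066.327ms @ 27/8 + 229.592ms (3/8)
6. 2295.918ms @ 15/4 + 459.184ms (3/4)
7. 2755.102ms @ 9/2 + 918.367ms (3/2)
8. 3673.469ms @ 6 + 918.367ms (3/2)
9. 4591.837ms @ 15/2 + 459.184ms (3/4)
10. 5051.02ms @ 33/4 + 459.184ms (3/4)
11. 5510.204ms @ 9 + 262.391ms (3/7)
12. 5772.595ms @ 66/7 + 262.391ms (3/7)
13. 6034.985ms @ 69/7 + 262.391ms (3/7)
14. 6297.376ms @ 72/7 + 262.391ms (3/7)
15. 6559.767ms @ 75/7 + 262.391ms (3/7)
16. 6822.157ms @ 78/7 + 262.391ms (3/7)
17. 7084.548ms @ 81/7 + 262.391ms (3/7)

note 4 onset = 3b = 1836.735ms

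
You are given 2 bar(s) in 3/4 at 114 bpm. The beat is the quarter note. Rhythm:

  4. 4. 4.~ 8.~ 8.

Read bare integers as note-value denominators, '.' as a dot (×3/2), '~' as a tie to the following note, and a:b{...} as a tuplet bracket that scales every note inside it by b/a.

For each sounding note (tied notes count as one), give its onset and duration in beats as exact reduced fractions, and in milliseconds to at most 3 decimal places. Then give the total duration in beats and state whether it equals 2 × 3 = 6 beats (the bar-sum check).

1) 0.0ms=0b +789.474ms=3/2b
2) 789.474ms=3/2b +789.474ms=3/2b
3) 1578.947ms=3b +1578.947ms=3b
Σ=6b of 6 (114bpm 3/4) — PASS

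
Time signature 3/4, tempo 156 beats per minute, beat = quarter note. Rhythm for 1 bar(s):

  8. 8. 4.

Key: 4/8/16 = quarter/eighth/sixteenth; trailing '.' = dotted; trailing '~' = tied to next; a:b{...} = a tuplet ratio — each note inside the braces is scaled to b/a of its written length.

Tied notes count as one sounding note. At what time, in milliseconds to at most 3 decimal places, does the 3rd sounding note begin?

1. 0.0ms @ 0 + 288.462ms (3/4)
2. 288.462ms @ 3/4 + 288.462ms (3/4)
3. 576.923ms @ 3/2 + 576.923ms (3/2)

note 3 onset = 3/2b = 576.923ms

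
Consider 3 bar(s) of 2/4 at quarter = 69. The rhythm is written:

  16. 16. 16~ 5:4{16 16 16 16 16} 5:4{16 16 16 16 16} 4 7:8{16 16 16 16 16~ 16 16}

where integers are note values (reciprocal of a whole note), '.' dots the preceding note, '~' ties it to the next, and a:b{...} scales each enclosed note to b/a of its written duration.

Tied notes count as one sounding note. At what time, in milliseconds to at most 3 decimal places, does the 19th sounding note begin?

note 19 onset = 40/7b = 4968.944ms

1. 0.0ms @ 0 + 326.087ms (3/8)
2. 326.087ms @ 3/8 + 326.087ms (3/8)
3. 652.174ms @ 3/4 + 391.304ms (9/20)
4. 1043.478ms @ 6/5 + 173.913ms (1/5)
5. 1217.391ms @ 7/5 + 173.913ms (1/5)
6. 1391.304ms @ 8/5 + 173.913ms (1/5)
7. 1565.217ms @ 9/5 + 173.913ms (1/5)
8. 1739.13ms @ 2 + 173.913ms (1/5)
9. 1913.043ms @ 11/5 + 173.913ms (1/5)
10. 2086.957ms @ 12/5 + 173.913ms (1/5)
11. 2260.87ms @ 13/5 + 173.913ms (1/5)
12. 2434.783ms @ 14/5 + 173.913ms (1/5)
13. 2608.696ms @ 3 + 869.565ms (1)
14. 3478.261ms @ 4 + 248.447ms (2/7)
15. 3726.708ms @ 30/7 + 248.447ms (2/7)
16. 3975.155ms @ 32/7 + 248.447ms (2/7)
17. 4223.602ms @ 34/7 + 248.447ms (2/7)
18. 4472.05ms @ 36/7 + 496.894ms (4/7)
19. 4968.944ms @ 40/7 + 248.447ms (2/7)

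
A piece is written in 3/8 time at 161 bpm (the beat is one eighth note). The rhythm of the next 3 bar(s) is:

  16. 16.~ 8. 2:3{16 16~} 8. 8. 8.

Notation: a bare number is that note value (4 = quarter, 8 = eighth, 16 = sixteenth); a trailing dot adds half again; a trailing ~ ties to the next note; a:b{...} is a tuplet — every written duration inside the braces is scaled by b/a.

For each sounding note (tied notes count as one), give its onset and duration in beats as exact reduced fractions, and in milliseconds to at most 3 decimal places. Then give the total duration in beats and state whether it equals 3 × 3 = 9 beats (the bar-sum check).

1) 0.0ms=0b +279.503ms=3/4b
2) 279.503ms=3/4b +838.509ms=9/4b
3) 1118.012ms=3b +279.503ms=3/4b
4) 1397.516ms=15/4b +838.509ms=9/4b
5) 2236.025ms=6b +559.006ms=3/2b
6) 2795.031ms=15/2b +559.006ms=3/2b
Σ=9b of 9 (161bpm 3/8) — PASS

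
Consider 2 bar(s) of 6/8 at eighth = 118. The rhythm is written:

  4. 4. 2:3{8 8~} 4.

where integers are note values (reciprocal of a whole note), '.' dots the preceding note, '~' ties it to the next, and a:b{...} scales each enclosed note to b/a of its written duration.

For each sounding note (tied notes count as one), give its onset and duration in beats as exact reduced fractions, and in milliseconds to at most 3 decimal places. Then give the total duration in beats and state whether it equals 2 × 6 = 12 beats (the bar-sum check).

1) 0.0ms=0b +1525.424ms=3b
2) 1525.424ms=3b +1525.424ms=3b
3) 3050.847ms=6b +762.712ms=3/2b
4) 3813.559ms=15/2b +2288.136ms=9/2b
Σ=12b of 12 (118bpm 6/8) — PASS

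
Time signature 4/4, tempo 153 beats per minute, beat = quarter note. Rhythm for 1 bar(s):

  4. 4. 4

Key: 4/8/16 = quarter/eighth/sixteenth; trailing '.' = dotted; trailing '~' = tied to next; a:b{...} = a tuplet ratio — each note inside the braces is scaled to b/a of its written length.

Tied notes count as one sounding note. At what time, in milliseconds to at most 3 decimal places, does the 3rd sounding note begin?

1. 0.0ms @ 0 + 588.235ms (3/2)
2. 588.235ms @ 3/2 + 588.235ms (3/2)
3. 1176.471ms @ 3 + 392.157ms (1)

note 3 onset = 3b = 1176.471ms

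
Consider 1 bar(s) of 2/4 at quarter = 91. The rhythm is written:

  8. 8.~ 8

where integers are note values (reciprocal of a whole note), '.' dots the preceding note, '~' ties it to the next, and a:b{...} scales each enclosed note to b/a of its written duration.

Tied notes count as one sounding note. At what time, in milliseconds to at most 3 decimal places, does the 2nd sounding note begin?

note 2 onset = 3/4b = 494.505ms

1. 0.0ms @ 0 + 494.505ms (3/4)
2. 494.505ms @ 3/4 + 824.176ms (5/4)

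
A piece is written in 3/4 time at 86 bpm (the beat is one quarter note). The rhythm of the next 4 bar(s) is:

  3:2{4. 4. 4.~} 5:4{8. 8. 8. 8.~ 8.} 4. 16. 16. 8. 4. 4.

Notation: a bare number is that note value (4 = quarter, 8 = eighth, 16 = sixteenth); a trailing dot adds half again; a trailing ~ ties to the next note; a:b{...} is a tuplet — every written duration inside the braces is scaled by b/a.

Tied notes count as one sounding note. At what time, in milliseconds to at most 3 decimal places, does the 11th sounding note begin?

note 11 onset = 9b = 6279.07ms

1. 0.0ms @ 0 + 697.674ms (1)
2. 697.674ms @ 1 + 697.674ms (1)
3. 1395.349ms @ 2 + 1116.279ms (8/5)
4. 2511.628ms @ 18/5 + 418.605ms (3/5)
5. 2930.233ms @ 21/5 + 418.605ms (3/5)
6. 3348.837ms @ 24/5 + 837.209ms (6/5)
7. 4186.047ms @ 6 + 1046.512ms (3/2)
8. 5232.558ms @ 15/2 + 261.628ms (3/8)
9. 5494.186ms @ 63/8 + 261.628ms (3/8)
10. 5755.814ms @ 33/4 + 523.256ms (3/4)
11. 6279.07ms @ 9 + 1046.512ms (3/2)
12. 7325.581ms @ 21/2 + 1046.512ms (3/2)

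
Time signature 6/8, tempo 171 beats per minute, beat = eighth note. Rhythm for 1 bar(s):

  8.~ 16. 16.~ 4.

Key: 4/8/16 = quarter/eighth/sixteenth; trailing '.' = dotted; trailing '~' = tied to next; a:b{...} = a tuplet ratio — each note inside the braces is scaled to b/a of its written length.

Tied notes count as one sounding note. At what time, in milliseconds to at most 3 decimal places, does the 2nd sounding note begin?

note 2 onset = 9/4b = 789.474ms

1. 0.0ms @ 0 + 789.474ms (9/4)
2. 789.474ms @ 9/4 + 1315.789ms (15/4)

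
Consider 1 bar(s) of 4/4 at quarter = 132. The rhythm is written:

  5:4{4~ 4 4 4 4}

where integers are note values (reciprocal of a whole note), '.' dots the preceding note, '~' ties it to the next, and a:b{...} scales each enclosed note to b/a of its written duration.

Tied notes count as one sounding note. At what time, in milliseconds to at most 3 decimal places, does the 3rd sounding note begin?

1. 0.0ms @ 0 + 727.273ms (8/5)
2. 727.273ms @ 8/5 + 363.636ms (4/5)
3. 1090.909ms @ 12/5 + 363.636ms (4/5)
4. 1454.545ms @ 16/5 + 363.636ms (4/5)

note 3 onset = 12/5b = 1090.909ms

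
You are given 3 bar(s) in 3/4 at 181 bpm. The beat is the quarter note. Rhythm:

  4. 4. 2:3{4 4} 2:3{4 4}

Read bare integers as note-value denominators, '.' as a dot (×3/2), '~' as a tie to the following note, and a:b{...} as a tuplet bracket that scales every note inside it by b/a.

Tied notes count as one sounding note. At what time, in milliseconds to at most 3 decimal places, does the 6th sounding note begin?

note 6 onset = 15/2b = 2486.188ms

1. 0.0ms @ 0 + 497.238ms (3/2)
2. 497.238ms @ 3/2 + 497.238ms (3/2)
3. 994.475ms @ 3 + 497.238ms (3/2)
4. 1491.713ms @ 9/2 + 497.238ms (3/2)
5. 1988.95ms @ 6 + 497.238ms (3/2)
6. 2486.188ms @ 15/2 + 497.238ms (3/2)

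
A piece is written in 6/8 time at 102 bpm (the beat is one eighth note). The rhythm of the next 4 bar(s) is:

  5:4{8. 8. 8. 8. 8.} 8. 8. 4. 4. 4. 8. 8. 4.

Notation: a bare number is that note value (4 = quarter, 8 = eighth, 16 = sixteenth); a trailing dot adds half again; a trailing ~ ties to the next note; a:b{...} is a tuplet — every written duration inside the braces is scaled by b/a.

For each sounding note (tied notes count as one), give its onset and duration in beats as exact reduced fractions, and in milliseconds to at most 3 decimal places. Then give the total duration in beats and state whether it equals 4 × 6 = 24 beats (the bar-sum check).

1) 0.0ms=0b +705.882ms=6/5b
2) 705.882ms=6/5b +705.882ms=6/5b
3) 1411.765ms=12/5b +705.882ms=6/5b
4) 2117.647ms=18/5b +705.882ms=6/5b
5) 2823.529ms=24/5b +705.882ms=6/5b
6) 3529.412ms=6b +882.353ms=3/2b
7) 4411.765ms=15/2b +882.353ms=3/2b
8) 5294.118ms=9b +1764.706ms=3b
9) 7058.824ms=12b +1764.706ms=3b
10) 8823.529ms=15b +1764.706ms=3b
11) 10588.235ms=18b +882.353ms=3/2b
12) 11470.588ms=39/2b +882.353ms=3/2b
13) 12352.941ms=21b +1764.706ms=3b
Σ=24b of 24 (102bpm 6/8) — PASS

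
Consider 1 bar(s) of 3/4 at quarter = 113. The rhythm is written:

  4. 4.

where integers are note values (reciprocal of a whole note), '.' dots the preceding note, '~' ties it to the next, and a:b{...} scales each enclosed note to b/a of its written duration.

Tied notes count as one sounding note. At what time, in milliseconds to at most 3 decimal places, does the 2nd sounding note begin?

1. 0.0ms @ 0 + 796.46ms (3/2)
2. 796.46ms @ 3/2 + 796.46ms (3/2)

note 2 onset = 3/2b = 796.46ms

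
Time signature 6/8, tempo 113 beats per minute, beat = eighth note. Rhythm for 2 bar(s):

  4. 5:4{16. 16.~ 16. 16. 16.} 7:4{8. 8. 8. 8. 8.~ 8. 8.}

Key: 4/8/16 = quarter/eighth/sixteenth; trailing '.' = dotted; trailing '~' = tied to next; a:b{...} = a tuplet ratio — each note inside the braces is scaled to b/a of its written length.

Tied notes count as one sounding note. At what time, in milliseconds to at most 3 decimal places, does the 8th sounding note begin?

1. 0.0ms @ 0 + 1592.92ms (3)
2. 1592.92ms @ 3 + 318.584ms (3/5)
3. 1911.504ms @ 18/5 + 637.168ms (6/5)
4. 2548.673ms @ 24/5 + 318.584ms (3/5)
5. 2867.257ms @ 27/5 + 318.584ms (3/5)
6. 3185.841ms @ 6 + 455.12ms (6/7)
7. 3640.961ms @ 48/7 + 455.12ms (6/7)
8. 4096.081ms @ 54/7 + 455.12ms (6/7)
9. 4551.201ms @ 60/7 + 455.12ms (6/7)
10. 5006.321ms @ 66/7 + 910.24ms (12/7)
11. 5916.561ms @ 78/7 + 455.12ms (6/7)

note 8 onset = 54/7b = 4096.081ms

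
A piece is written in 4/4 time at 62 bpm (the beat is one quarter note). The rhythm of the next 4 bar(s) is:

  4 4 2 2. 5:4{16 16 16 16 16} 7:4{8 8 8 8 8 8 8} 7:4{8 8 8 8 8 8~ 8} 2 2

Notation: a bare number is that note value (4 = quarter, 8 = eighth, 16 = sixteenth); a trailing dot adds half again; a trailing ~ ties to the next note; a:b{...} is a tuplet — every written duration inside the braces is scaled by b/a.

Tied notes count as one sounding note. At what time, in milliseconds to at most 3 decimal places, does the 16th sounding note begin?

1. 0.0ms @ 0 + 967.742ms (1)
2. 967.742ms @ 1 + 967.742ms (1)
3. 1935.484ms @ 2 + 1935.484ms (2)
4. 3870.968ms @ 4 + 2903.226ms (3)
5. 6774.194ms @ 7 + 193.548ms (1/5)
6. 6967.742ms @ 36/5 + 193.548ms (1/5)
7. 7161.29ms @ 37/5 + 193.548ms (1/5)
8. 7354.839ms @ 38/5 + 193.548ms (1/5)
9. 7548.387ms @ 39/5 + 193.548ms (1/5)
10. 7741.935ms @ 8 + 276.498ms (2/7)
11. 8018.433ms @ 58/7 + 276.498ms (2/7)
12. 8294.931ms @ 60/7 + 276.498ms (2/7)
13. 8571.429ms @ 62/7 + 276.498ms (2/7)
14. 8847.926ms @ 64/7 + 276.498ms (2/7)
15. 9124.424ms @ 66/7 + 276.498ms (2/7)
16. 9400.922ms @ 68/7 + 276.498ms (2/7)
17. 9677.419ms @ 10 + 276.498ms (2/7)
18. 9953.917ms @ 72/7 + 276.498ms (2/7)
19. 10230.415ms @ 74/7 + 276.498ms (2/7)
20. 10506.912ms @ 76/7 + 276.498ms (2/7)
21. 10783.41ms @ 78/7 + 276.498ms (2/7)
22. 11059.908ms @ 80/7 + 552.995ms (4/7)
23. 11612.903ms @ 12 + 1935.484ms (2)
24. 13548.387ms @ 14 + 1935.484ms (2)

note 16 onset = 68/7b = 9400.922ms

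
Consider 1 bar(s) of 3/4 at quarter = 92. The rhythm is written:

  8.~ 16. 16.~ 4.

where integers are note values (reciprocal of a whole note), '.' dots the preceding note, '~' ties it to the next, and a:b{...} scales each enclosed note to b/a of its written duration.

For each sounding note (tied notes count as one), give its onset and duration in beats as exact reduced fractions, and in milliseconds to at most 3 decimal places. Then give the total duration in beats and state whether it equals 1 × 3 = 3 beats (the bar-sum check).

1) 0.0ms=0b +733.696ms=9/8b
2) 733.696ms=9/8b +1222.826ms=15/8b
Σ=3b of 3 (92bpm 3/4) — PASS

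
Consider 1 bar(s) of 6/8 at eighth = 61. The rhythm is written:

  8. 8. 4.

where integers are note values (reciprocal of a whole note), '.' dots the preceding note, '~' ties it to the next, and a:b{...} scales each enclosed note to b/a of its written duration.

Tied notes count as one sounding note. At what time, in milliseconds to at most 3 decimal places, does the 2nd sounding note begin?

note 2 onset = 3/2b = 1475.41ms

1. 0.0ms @ 0 + 1475.41ms (3/2)
2. 1475.41ms @ 3/2 + 1475.41ms (3/2)
3. 2950.82ms @ 3 + 2950.82ms (3)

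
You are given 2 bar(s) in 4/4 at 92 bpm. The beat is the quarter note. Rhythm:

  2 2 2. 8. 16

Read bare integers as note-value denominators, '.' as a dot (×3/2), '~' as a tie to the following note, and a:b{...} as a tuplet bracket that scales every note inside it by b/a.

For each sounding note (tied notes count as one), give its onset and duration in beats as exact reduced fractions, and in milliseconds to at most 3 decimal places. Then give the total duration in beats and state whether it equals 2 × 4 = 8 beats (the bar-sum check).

1) 0.0ms=0b +1304.348ms=2b
2) 1304.348ms=2b +1304.348ms=2b
3) 2608.696ms=4b +1956.522ms=3b
4) 4565.217ms=7b +489.13ms=3/4b
5) 5054.348ms=31/4b +163.043ms=1/4b
Σ=8b of 8 (92bpm 4/4) — PASS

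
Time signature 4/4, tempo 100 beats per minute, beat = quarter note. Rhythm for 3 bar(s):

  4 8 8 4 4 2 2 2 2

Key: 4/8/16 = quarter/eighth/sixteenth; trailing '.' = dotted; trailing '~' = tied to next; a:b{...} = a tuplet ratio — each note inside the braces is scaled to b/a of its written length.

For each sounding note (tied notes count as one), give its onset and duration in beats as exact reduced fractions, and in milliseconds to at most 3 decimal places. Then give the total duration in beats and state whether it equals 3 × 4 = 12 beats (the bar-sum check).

1) 0.0ms=0b +600.0ms=1b
2) 600.0ms=1b +300.0ms=1/2b
3) 900.0ms=3/2b +300.0ms=1/2b
4) 1200.0ms=2b +600.0ms=1b
5) 1800.0ms=3b +600.0ms=1b
6) 2400.0ms=4b +1200.0ms=2b
7) 3600.0ms=6b +1200.0ms=2b
8) 4800.0ms=8b +1200.0ms=2b
9) 6000.0ms=10b +1200.0ms=2b
Σ=12b of 12 (100bpm 4/4) — PASS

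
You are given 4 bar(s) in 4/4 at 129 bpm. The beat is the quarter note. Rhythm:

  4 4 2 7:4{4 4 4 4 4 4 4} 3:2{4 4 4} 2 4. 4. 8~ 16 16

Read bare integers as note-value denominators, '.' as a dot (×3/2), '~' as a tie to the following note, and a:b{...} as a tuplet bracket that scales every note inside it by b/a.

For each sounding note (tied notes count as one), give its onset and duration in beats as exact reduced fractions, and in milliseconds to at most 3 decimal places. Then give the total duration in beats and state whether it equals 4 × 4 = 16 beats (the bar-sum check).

1) 0.0ms=0b +465.116ms=1b
2) 465.116ms=1b +465.116ms=1b
3) 930.233ms=2b +930.233ms=2b
4) 1860.465ms=4b +265.781ms=4/7b
5) 2126.246ms=32/7b +265.781ms=4/7b
6) 2392.027ms=36/7b +265.781ms=4/7b
7) 2657.807ms=40/7b +265.781ms=4/7b
8) 2923.588ms=44/7b +265.781ms=4/7b
9) 3189.369ms=48/7b +265.781ms=4/7b
10) 3455.15ms=52/7b +265.781ms=4/7b
11) 3720.93ms=8b +310.078ms=2/3b
12) 4031.008ms=26/3b +310.078ms=2/3b
13) 4341.085ms=28/3b +310.078ms=2/3b
14) 4651.163ms=10b +930.233ms=2b
15) 5581.395ms=12b +697.674ms=3/2b
16) 6279.07ms=27/2b +697.674ms=3/2b
17) 6976.744ms=15b +348.837ms=3/4b
18) 7325.581ms=63/4b +116.279ms=1/4b
Σ=16b of 16 (129bpm 4/4) — PASS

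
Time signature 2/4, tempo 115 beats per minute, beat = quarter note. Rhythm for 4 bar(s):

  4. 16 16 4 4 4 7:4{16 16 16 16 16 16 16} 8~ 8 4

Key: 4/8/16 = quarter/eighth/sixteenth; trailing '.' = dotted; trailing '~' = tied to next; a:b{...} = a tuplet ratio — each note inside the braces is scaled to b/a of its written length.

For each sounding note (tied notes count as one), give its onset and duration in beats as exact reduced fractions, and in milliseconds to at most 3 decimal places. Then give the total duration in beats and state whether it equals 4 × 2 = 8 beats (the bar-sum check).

1) 0.0ms=0b +782.609ms=3/2b
2) 782.609ms=3/2b +130.435ms=1/4b
3) 913.043ms=7/4b +130.435ms=1/4b
4) 1043.478ms=2b +521.739ms=1b
5) 1565.217ms=3b +521.739ms=1b
6) 2086.957ms=4b +521.739ms=1b
7) 2608.696ms=5b +74.534ms=1/7b
8) 2683.23ms=36/7b +74.534ms=1/7b
9) 2757.764ms=37/7b +74.534ms=1/7b
10) 2832.298ms=38/7b +74.534ms=1/7b
11) 2906.832ms=39/7b +74.534ms=1/7b
12) 2981.366ms=40/7b +74.534ms=1/7b
13) 3055.901ms=41/7b +74.534ms=1/7b
14) 3130.435ms=6b +521.739ms=1b
15) 3652.174ms=7b +521.739ms=1b
Σ=8b of 8 (115bpm 2/4) — PASS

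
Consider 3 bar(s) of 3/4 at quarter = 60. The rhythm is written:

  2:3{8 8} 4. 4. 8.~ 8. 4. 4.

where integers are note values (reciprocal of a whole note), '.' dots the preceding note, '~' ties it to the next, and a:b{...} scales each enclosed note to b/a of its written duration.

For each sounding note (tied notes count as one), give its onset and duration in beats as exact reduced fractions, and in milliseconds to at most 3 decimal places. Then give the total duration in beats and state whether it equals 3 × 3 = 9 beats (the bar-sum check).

1) 0.0ms=0b +750.0ms=3/4b
2) 750.0ms=3/4b +750.0ms=3/4b
3) 1500.0ms=3/2b +1500.0ms=3/2b
4) 3000.0ms=3b +1500.0ms=3/2b
5) 4500.0ms=9/2b +1500.0ms=3/2b
6) 6000.0ms=6b +1500.0ms=3/2b
7) 7500.0ms=15/2b +1500.0ms=3/2b
Σ=9b of 9 (60bpm 3/4) — PASS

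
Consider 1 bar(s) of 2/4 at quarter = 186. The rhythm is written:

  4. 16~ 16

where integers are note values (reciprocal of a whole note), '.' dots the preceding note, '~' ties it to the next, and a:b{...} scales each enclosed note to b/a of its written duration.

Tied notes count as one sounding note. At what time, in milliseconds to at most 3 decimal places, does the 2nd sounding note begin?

1. 0.0ms @ 0 + 483.871ms (3/2)
2. 483.871ms @ 3/2 + 161.29ms (1/2)

note 2 onset = 3/2b = 483.871ms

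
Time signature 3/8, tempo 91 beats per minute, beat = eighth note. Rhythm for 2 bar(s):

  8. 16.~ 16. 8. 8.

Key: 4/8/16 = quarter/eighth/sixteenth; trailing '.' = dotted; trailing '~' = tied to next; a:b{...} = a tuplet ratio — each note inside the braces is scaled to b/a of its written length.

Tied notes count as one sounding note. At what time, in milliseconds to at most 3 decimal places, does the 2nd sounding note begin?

1. 0.0ms @ 0 + 989.011ms (3/2)
2. 989.011ms @ 3/2 + 989.011ms (3/2)
3. 1978.022ms @ 3 + 989.011ms (3/2)
4. 2967.033ms @ 9/2 + 989.011ms (3/2)

note 2 onset = 3/2b = 989.011ms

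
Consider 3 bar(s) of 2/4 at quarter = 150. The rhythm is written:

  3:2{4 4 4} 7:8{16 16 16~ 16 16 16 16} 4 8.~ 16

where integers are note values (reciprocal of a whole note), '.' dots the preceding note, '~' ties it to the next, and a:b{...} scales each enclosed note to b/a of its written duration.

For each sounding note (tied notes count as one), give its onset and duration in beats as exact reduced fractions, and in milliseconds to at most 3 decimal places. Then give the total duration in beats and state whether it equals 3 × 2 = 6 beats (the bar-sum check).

1) 0.0ms=0b +266.667ms=2/3b
2) 266.667ms=2/3b +266.667ms=2/3b
3) 533.333ms=4/3b +266.667ms=2/3b
4) 800.0ms=2b +114.286ms=2/7b
5) 914.286ms=16/7b +114.286ms=2/7b
6) 1028.571ms=18/7b +228.571ms=4/7b
7) 1257.143ms=22/7b +114.286ms=2/7b
8) 1371.429ms=24/7b +114.286ms=2/7b
9) 1485.714ms=26/7b +114.286ms=2/7b
10) 1600.0ms=4b +400.0ms=1b
11) 2000.0ms=5b +400.0ms=1b
Σ=6b of 6 (150bpm 2/4) — PASS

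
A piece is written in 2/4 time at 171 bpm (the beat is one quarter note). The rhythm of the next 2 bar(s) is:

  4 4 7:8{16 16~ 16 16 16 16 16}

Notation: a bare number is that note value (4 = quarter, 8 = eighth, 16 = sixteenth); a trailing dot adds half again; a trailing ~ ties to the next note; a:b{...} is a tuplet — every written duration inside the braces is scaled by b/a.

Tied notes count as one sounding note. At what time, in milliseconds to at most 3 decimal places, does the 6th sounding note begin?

1. 0.0ms @ 0 + 350.877ms (1)
2. 350.877ms @ 1 + 350.877ms (1)
3. 701.754ms @ 2 + 100.251ms (2/7)
4. 802.005ms @ 16/7 + 200.501ms (4/7)
5. 1002.506ms @ 20/7 + 100.251ms (2/7)
6. 1102.757ms @ 22/7 + 100.251ms (2/7)
7. 1203.008ms @ 24/7 + 100.251ms (2/7)
8. 1303.258ms @ 26/7 + 100.251ms (2/7)

note 6 onset = 22/7b = 1102.757ms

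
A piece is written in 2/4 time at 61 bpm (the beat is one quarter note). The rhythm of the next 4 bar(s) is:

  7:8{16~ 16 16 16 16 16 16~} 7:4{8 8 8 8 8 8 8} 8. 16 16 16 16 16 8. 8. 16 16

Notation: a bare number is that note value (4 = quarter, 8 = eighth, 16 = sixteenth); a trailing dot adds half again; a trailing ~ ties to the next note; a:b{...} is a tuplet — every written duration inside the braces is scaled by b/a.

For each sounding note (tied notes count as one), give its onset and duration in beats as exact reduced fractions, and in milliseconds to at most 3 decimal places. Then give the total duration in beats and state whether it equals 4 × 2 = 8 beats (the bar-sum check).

1) 0.0ms=0b +562.061ms=4/7b
2) 562.061ms=4/7b +281.03ms=2/7b
3) 843.091ms=6/7b +281.03ms=2/7b
4) 1124.122ms=8/7b +281.03ms=2/7b
5) 1405.152ms=10/7b +281.03ms=2/7b
6) 1686.183ms=12/7b +562.061ms=4/7b
7) 2248.244ms=16/7b +281.03ms=2/7b
8) 2529.274ms=18/7b +281.03ms=2/7b
9) 2810.304ms=20/7b +281.03ms=2/7b
10) 3091.335ms=22/7b +281.03ms=2/7b
11) 3372.365ms=24/7b +281.03ms=2/7b
12) 3653.396ms=26/7b +281.03ms=2/7b
13) 3934.426ms=4b +737.705ms=3/4b
14) 4672.131ms=19/4b +245.902ms=1/4b
15) 4918.033ms=5b +245.902ms=1/4b
16) 5163.934ms=21/4b +245.902ms=1/4b
17) 5409.836ms=11/2b +245.902ms=1/4b
18) 5655.738ms=23/4b +245.902ms=1/4b
19) 5901.639ms=6b +737.705ms=3/4b
20) 6639.344ms=27/4b +737.705ms=3/4b
21) 7377.049ms=15/2b +245.902ms=1/4b
22) 7622.951ms=31/4b +245.902ms=1/4b
Σ=8b of 8 (61bpm 2/4) — PASS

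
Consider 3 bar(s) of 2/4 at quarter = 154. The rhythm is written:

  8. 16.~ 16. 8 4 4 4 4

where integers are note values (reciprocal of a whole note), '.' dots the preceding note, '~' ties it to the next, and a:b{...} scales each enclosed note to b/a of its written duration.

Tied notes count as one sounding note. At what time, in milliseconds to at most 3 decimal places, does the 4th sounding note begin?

1. 0.0ms @ 0 + 292.208ms (3/4)
2. 292.208ms @ 3/4 + 292.208ms (3/4)
3. 584.416ms @ 3/2 + 194.805ms (1/2)
4. 779.221ms @ 2 + 389.61ms (1)
5. 1168.831ms @ 3 + 389.61ms (1)
6. 1558.442ms @ 4 + 389.61ms (1)
7. 1948.052ms @ 5 + 389.61ms (1)

note 4 onset = 2b = 779.221ms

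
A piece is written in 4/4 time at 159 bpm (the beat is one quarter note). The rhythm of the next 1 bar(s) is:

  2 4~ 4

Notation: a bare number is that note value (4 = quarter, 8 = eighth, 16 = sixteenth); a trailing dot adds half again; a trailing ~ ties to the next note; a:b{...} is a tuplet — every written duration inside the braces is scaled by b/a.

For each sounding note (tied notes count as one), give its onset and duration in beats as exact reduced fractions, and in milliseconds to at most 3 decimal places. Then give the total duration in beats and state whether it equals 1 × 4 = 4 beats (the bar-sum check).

1) 0.0ms=0b +754.717ms=2b
2) 754.717ms=2b +754.717ms=2b
Σ=4b of 4 (159bpm 4/4) — PASS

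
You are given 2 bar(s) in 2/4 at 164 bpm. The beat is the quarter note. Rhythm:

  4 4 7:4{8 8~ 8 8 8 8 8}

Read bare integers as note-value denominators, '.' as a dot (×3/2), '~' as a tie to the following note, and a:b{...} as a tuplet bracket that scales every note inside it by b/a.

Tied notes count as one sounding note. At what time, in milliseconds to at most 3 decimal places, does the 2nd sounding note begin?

note 2 onset = 1b = 365.854ms

1. 0.0ms @ 0 + 365.854ms (1)
2. 365.854ms @ 1 + 365.854ms (1)
3. 731.707ms @ 2 + 104.53ms (2/7)
4. 836.237ms @ 16/7 + 209.059ms (4/7)
5. 1045.296ms @ 20/7 + 104.53ms (2/7)
6. 1149.826ms @ 22/7 + 104.53ms (2/7)
7. 1254.355ms @ 24/7 + 104.53ms (2/7)
8. 1358.885ms @ 26/7 + 104.53ms (2/7)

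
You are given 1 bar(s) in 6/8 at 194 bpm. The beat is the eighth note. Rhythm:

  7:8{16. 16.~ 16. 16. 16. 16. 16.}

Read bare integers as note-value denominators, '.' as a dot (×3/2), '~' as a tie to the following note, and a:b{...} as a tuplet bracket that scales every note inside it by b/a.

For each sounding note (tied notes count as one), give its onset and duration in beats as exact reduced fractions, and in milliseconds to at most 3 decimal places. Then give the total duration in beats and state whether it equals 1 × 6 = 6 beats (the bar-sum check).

1) 0.0ms=0b +265.096ms=6/7b
2) 265.096ms=6/7b +530.191ms=12/7b
3) 795.287ms=18/7b +265.096ms=6/7b
4) 1060.383ms=24/7b +265.096ms=6/7b
5) 1325.479ms=30/7b +265.096ms=6/7b
6) 1590.574ms=36/7b +265.096ms=6/7b
Σ=6b of 6 (194bpm 6/8) — PASS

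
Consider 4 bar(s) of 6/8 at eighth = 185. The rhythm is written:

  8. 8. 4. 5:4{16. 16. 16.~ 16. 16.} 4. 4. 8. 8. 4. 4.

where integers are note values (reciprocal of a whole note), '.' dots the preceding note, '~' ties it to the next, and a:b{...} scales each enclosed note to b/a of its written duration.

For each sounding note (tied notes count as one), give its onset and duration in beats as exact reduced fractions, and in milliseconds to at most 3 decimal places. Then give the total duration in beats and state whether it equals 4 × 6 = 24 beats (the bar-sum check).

1) 0.0ms=0b +486.486ms=3/2b
2) 486.486ms=3/2b +486.486ms=3/2b
3) 972.973ms=3b +972.973ms=3b
4) 1945.946ms=6b +194.595ms=3/5b
5) 2140.541ms=33/5b +194.595ms=3/5b
6) 2335.135ms=36/5b +389.189ms=6/5b
7) 2724.324ms=42/5b +194.595ms=3/5b
8) 2918.919ms=9b +972.973ms=3b
9) 3891.892ms=12b +972.973ms=3b
10) 4864.865ms=15b +486.486ms=3/2b
11) 5351.351ms=33/2b +486.486ms=3/2b
12) 5837.838ms=18b +972.973ms=3b
13) 6810.811ms=21b +972.973ms=3b
Σ=24b of 24 (185bpm 6/8) — PASS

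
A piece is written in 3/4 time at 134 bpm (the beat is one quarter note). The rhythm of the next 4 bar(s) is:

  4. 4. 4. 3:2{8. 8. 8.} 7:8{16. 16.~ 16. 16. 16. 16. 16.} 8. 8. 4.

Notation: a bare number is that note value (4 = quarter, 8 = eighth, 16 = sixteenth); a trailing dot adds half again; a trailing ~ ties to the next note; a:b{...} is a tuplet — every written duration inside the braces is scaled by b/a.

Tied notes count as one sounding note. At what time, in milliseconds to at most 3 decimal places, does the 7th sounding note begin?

note 7 onset = 6b = 2686.567ms

1. 0.0ms @ 0 + 671.642ms (3/2)
2. 671.642ms @ 3/2 + 671.642ms (3/2)
3. 1343.284ms @ 3 + 671.642ms (3/2)
4. 2014.925ms @ 9/2 + 223.881ms (1/2)
5. 2238.806ms @ 5 + 223.881ms (1/2)
6. 2462.687ms @ 11/2 + 223.881ms (1/2)
7. 2686.567ms @ 6 + 191.898ms (3/7)
8. 2878.465ms @ 45/7 + 383.795ms (6/7)
9. 3262.26ms @ 51/7 + 191.898ms (3/7)
10. 3454.158ms @ 54/7 + 191.898ms (3/7)
11. 3646.055ms @ 57/7 + 191.898ms (3/7)
12. 3837.953ms @ 60/7 + 191.898ms (3/7)
13. 4029.851ms @ 9 + 335.821ms (3/4)
14. 4365.672ms @ 39/4 + 335.821ms (3/4)
15. 4701.493ms @ 21/2 + 671.642ms (3/2)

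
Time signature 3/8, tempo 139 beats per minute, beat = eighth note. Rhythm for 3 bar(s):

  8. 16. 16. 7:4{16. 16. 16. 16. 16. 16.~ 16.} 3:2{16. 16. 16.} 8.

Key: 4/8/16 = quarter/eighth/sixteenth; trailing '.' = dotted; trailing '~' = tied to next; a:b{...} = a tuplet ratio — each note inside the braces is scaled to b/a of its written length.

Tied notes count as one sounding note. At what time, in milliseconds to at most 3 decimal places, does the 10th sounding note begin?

note 10 onset = 6b = 2589.928ms

1. 0.0ms @ 0 + 647.482ms (3/2)
2. 647.482ms @ 3/2 + 323.741ms (3/4)
3. 971.223ms @ 9/4 + 323.741ms (3/4)
4. 1294.964ms @ 3 + 184.995ms (3/7)
5. 1479.959ms @ 24/7 + 184.995ms (3/7)
6. 1664.954ms @ 27/7 + 184.995ms (3/7)
7. 1849.949ms @ 30/7 + 184.995ms (3/7)
8. 2034.943ms @ 33/7 + 184.995ms (3/7)
9. 2219.938ms @ 36/7 + 369.99ms (6/7)
10. 2589.928ms @ 6 + 215.827ms (1/2)
11. 2805.755ms @ 13/2 + 215.827ms (1/2)
12. 3021.583ms @ 7 + 215.827ms (1/2)
13. 3237.41ms @ 15/2 + 647.482ms (3/2)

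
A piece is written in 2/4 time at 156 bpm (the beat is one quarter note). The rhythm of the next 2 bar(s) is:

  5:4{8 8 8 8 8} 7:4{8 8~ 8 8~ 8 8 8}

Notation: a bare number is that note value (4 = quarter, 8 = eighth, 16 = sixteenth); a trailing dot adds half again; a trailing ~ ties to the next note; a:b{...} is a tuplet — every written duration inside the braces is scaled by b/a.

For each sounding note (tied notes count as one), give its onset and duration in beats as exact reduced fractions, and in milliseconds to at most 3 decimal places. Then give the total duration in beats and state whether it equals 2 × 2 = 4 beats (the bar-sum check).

1) 0.0ms=0b +153.846ms=2/5b
2) 153.846ms=2/5b +153.846ms=2/5b
3) 307.692ms=4/5b +153.846ms=2/5b
4) 461.538ms=6/5b +153.846ms=2/5b
5) 615.385ms=8/5b +153.846ms=2/5b
6) 769.231ms=2b +109.89ms=2/7b
7) 879.121ms=16/7b +219.78ms=4/7b
8) 1098.901ms=20/7b +219.78ms=4/7b
9) 1318.681ms=24/7b +109.89ms=2/7b
10) 1428.571ms=26/7b +109.89ms=2/7b
Σ=4b of 4 (156bpm 2/4) — PASS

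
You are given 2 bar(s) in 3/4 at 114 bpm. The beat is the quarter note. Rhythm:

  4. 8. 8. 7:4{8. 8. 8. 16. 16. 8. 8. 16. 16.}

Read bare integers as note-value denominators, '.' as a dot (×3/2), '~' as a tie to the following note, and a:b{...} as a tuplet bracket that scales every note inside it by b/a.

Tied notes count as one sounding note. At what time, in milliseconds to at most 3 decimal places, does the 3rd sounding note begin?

1. 0.0ms @ 0 + 789.474ms (3/2)
2. 789.474ms @ 3/2 + 394.737ms (3/4)
3. 1184.211ms @ 9/4 + 394.737ms (3/4)
4. 1578.947ms @ 3 + 225.564ms (3/7)
5. 1804.511ms @ 24/7 + 225.564ms (3/7)
6. 2030.075ms @ 27/7 + 225.564ms (3/7)
7. 2255.639ms @ 30/7 + 112.782ms (3/14)
8. 2368.421ms @ 9/2 + 112.782ms (3/14)
9. 2481.203ms @ 33/7 + 225.564ms (3/7)
10. 2706.767ms @ 36/7 + 225.564ms (3/7)
11. 2932.331ms @ 39/7 + 112.782ms (3/14)
12. 3045.113ms @ 81/14 + 112.782ms (3/14)

note 3 onset = 9/4b = 1184.211ms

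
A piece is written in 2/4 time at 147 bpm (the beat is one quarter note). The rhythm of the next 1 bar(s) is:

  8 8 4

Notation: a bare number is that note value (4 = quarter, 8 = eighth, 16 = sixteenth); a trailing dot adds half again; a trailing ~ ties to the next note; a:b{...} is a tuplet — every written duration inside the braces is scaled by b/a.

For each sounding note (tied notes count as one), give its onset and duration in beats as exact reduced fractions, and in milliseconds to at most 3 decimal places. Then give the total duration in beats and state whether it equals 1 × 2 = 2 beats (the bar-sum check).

1) 0.0ms=0b +204.082ms=1/2b
2) 204.082ms=1/2b +204.082ms=1/2b
3) 408.163ms=1b +408.163ms=1b
Σ=2b of 2 (147bpm 2/4) — PASS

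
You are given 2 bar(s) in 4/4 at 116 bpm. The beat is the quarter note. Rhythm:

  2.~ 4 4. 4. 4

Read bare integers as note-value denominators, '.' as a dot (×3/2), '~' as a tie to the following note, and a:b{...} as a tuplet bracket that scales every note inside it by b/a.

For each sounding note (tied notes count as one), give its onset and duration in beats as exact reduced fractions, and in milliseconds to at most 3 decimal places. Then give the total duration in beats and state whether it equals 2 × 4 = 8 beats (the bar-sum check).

1) 0.0ms=0b +2068.966ms=4b
2) 2068.966ms=4b +775.862ms=3/2b
3) 2844.828ms=11/2b +775.862ms=3/2b
4) 3620.69ms=7b +517.241ms=1b
Σ=8b of 8 (116bpm 4/4) — PASS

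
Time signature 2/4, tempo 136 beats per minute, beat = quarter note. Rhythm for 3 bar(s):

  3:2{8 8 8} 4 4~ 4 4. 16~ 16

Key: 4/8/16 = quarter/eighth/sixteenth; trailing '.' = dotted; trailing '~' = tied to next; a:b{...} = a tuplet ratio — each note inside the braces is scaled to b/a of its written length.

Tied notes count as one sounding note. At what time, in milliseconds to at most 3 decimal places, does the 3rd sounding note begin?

note 3 onset = 2/3b = 294.118ms

1. 0.0ms @ 0 + 147.059ms (1/3)
2. 147.059ms @ 1/3 + 147.059ms (1/3)
3. 294.118ms @ 2/3 + 147.059ms (1/3)
4. 441.176ms @ 1 + 441.176ms (1)
5. 882.353ms @ 2 + 882.353ms (2)
6. 1764.706ms @ 4 + 661.765ms (3/2)
7. 2426.471ms @ 11/2 + 220.588ms (1/2)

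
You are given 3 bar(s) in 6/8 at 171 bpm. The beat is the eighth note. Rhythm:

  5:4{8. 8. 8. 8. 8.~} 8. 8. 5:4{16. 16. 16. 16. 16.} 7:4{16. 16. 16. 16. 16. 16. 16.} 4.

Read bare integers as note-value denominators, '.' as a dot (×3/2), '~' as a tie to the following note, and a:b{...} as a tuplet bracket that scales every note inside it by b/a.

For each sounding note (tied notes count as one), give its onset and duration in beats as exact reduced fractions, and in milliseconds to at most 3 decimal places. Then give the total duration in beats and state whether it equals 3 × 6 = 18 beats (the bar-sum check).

1) 0.0ms=0b +421.053ms=6/5b
2) 421.053ms=6/5b +421.053ms=6/5b
3) 842.105ms=12/5b +421.053ms=6/5b
4) 1263.158ms=18/5b +421.053ms=6/5b
5) 1684.211ms=24/5b +947.368ms=27/10b
6) 2631.579ms=15/2b +526.316ms=3/2b
7) 3157.895ms=9b +210.526ms=3/5b
8) 3368.421ms=48/5b +210.526ms=3/5b
9) 3578.947ms=51/5b +210.526ms=3/5b
10) 3789.474ms=54/5b +210.526ms=3/5b
11) 4000.0ms=57/5b +210.526ms=3/5b
12) 4210.526ms=12b +150.376ms=3/7b
13) 4360.902ms=87/7b +150.376ms=3/7b
14) 4511.278ms=90/7b +150.376ms=3/7b
15) 4661.654ms=93/7b +150.376ms=3/7b
16) 4812.03ms=96/7b +150.376ms=3/7b
17) 4962.406ms=99/7b +150.376ms=3/7b
18) 5112.782ms=102/7b +150.376ms=3/7b
19) 5263.158ms=15b +1052.632ms=3b
Σ=18b of 18 (171bpm 6/8) — PASS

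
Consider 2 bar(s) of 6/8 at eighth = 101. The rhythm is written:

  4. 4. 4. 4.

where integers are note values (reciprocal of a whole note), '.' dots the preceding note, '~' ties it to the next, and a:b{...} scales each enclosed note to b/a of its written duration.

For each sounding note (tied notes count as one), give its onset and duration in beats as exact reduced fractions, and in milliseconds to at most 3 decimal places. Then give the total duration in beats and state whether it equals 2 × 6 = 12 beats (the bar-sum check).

1) 0.0ms=0b +1782.178ms=3b
2) 1782.178ms=3b +1782.178ms=3b
3) 3564.356ms=6b +1782.178ms=3b
4) 5346.535ms=9b +1782.178ms=3b
Σ=12b of 12 (101bpm 6/8) — PASS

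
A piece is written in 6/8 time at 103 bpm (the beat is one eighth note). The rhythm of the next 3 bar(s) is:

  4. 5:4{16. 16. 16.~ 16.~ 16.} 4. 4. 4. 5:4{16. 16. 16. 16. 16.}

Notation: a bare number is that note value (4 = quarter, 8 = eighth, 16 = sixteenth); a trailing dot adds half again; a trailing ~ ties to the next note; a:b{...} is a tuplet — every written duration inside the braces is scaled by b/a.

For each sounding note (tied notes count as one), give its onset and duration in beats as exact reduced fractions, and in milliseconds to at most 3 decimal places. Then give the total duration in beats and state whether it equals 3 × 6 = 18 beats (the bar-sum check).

1) 0.0ms=0b +1747.573ms=3b
2) 1747.573ms=3b +349.515ms=3/5b
3) 2097.087ms=18/5b +349.515ms=3/5b
4) 2446.602ms=21/5b +1048.544ms=9/5b
5) 3495.146ms=6b +1747.573ms=3b
6) 5242.718ms=9b +1747.573ms=3b
7) 6990.291ms=12b +1747.573ms=3b
8) 8737.864ms=15b +349.515ms=3/5b
9) 9087.379ms=78/5b +349.515ms=3/5b
10) 9436.893ms=81/5b +349.515ms=3/5b
11) 9786.408ms=84/5b +349.515ms=3/5b
12) 10135.922ms=87/5b +349.515ms=3/5b
Σ=18b of 18 (103bpm 6/8) — PASS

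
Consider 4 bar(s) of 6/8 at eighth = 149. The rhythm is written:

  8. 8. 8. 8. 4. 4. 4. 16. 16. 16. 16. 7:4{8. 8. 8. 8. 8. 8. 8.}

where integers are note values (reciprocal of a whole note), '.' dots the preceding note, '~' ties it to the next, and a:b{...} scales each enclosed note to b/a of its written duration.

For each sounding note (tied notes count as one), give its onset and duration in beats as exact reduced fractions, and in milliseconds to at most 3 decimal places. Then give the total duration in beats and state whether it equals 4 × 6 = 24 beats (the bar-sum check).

1) 0.0ms=0b +604.027ms=3/2b
2) 604.027ms=3/2b +604.027ms=3/2b
3) 1208.054ms=3b +604.027ms=3/2b
4) 1812.081ms=9/2b +604.027ms=3/2b
5) 2416.107ms=6b +1208.054ms=3b
6) 3624.161ms=9b +1208.054ms=3b
7) 4832.215ms=12b +1208.054ms=3b
8) 6040.268ms=15b +302.013ms=3/4b
9) 6342.282ms=63/4b +302.013ms=3/4b
10) 6644.295ms=33/2b +302.013ms=3/4b
11) 6946.309ms=69/4b +302.013ms=3/4b
12) 7248.322ms=18b +345.158ms=6/7b
13) 7593.48ms=132/7b +345.158ms=6/7b
14) 7938.639ms=138/7b +345.158ms=6/7b
15) 8283.797ms=144/7b +345.158ms=6/7b
16) 8628.955ms=150/7b +345.158ms=6/7b
17) 8974.113ms=156/7b +345.158ms=6/7b
18) 9319.271ms=162/7b +345.158ms=6/7b
Σ=24b of 24 (149bpm 6/8) — PASS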